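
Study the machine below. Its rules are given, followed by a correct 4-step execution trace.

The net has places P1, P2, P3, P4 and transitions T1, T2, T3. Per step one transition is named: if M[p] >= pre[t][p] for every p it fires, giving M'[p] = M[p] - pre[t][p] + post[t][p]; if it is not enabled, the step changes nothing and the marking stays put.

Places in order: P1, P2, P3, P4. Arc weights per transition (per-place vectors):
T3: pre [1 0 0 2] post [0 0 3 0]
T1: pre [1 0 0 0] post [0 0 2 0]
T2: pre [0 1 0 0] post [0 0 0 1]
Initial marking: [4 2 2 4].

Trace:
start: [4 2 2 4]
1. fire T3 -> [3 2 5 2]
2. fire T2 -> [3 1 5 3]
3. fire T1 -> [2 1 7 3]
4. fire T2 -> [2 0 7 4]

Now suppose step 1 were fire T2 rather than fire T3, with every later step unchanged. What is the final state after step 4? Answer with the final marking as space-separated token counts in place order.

3 0 4 6

(re-executing from step 1 with the substitution; state before step 1: [4 2 2 4])
1. fire T2 -> [4 1 2 5]
2. fire T2 -> [4 0 2 6]
3. fire T1 -> [3 0 4 6]
4. fire T2 -> [3 0 4 6]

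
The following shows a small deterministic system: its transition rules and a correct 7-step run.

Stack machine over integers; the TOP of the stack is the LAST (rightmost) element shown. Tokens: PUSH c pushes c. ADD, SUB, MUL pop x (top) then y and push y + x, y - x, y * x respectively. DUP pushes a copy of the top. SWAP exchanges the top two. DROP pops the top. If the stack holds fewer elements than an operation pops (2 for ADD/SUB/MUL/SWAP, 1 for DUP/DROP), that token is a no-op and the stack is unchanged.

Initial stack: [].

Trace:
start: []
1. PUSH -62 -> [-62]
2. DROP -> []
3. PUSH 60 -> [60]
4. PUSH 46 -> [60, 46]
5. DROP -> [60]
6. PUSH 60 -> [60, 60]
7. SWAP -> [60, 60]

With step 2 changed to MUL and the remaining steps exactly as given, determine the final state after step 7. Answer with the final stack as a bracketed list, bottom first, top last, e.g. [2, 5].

(re-executing from step 2 with the substitution; state before step 2: [-62])
2. MUL -> [-62]
3. PUSH 60 -> [-62, 60]
4. PUSH 46 -> [-62, 60, 46]
5. DROP -> [-62, 60]
6. PUSH 60 -> [-62, 60, 60]
7. SWAP -> [-62, 60, 60]

[-62, 60, 60]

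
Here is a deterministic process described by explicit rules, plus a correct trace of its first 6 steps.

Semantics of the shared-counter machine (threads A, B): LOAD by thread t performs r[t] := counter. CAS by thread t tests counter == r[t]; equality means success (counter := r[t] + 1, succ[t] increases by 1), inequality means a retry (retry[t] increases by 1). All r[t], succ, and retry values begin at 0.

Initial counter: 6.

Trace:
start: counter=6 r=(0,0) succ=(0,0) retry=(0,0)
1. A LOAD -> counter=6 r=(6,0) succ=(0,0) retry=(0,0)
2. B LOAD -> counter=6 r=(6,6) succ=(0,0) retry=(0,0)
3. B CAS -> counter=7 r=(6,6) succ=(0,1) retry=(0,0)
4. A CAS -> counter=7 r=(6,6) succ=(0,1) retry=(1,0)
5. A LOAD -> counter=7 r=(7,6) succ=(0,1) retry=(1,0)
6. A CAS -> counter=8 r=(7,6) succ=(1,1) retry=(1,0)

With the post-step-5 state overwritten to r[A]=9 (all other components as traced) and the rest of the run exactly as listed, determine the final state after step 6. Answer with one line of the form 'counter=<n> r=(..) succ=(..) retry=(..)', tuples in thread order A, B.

counter=7 r=(9,6) succ=(0,1) retry=(2,0)

state after step 5 := counter=7 r=(9,6) succ=(0,1) retry=(1,0)
6. A CAS -> counter=7 r=(9,6) succ=(0,1) retry=(2,0)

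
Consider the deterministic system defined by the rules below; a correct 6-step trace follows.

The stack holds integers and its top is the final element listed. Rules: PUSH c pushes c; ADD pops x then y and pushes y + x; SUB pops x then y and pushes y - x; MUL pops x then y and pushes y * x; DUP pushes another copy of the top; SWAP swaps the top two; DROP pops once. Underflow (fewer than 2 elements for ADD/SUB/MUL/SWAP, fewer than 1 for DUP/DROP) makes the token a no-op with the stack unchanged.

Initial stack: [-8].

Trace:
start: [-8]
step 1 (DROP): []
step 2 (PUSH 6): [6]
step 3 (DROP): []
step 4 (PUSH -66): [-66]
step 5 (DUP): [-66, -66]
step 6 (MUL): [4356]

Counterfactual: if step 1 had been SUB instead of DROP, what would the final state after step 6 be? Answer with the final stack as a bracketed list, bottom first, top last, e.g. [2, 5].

[-8, 4356]

(re-executing from step 1 with the substitution; state before step 1: [-8])
step 1 (SUB): [-8]
step 2 (PUSH 6): [-8, 6]
step 3 (DROP): [-8]
step 4 (PUSH -66): [-8, -66]
step 5 (DUP): [-8, -66, -66]
step 6 (MUL): [-8, 4356]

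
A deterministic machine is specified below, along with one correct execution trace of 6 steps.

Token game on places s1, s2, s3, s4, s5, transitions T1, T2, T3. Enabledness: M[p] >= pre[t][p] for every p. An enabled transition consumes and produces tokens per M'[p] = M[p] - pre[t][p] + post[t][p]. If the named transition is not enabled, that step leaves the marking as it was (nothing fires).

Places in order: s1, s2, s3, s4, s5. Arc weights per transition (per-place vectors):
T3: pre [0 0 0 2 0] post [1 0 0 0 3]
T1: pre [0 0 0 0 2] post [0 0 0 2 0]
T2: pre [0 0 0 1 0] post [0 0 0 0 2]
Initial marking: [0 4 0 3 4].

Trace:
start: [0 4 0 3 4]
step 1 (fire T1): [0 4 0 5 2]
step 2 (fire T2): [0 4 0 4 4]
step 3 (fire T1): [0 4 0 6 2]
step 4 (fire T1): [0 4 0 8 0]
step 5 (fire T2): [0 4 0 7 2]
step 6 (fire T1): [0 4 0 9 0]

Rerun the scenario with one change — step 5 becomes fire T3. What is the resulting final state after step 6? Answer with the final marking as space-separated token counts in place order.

1 4 0 8 1

(re-executing from step 5 with the substitution; state before step 5: [0 4 0 8 0])
step 5 (fire T3): [1 4 0 6 3]
step 6 (fire T1): [1 4 0 8 1]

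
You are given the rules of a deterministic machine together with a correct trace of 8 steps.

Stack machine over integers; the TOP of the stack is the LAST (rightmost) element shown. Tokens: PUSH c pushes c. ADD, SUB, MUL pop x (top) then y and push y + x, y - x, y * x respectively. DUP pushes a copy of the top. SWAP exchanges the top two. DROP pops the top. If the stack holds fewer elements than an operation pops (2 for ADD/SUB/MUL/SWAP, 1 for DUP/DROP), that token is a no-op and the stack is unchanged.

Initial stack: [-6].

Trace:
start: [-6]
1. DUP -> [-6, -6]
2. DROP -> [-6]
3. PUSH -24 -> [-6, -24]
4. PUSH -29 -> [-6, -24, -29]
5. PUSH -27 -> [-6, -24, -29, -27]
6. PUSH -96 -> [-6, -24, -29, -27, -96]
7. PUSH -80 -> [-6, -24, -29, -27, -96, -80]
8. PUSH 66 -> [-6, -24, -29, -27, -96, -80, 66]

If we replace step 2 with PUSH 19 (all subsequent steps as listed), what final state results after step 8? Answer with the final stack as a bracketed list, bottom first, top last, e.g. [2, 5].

(re-executing from step 2 with the substitution; state before step 2: [-6, -6])
2. PUSH 19 -> [-6, -6, 19]
3. PUSH -24 -> [-6, -6, 19, -24]
4. PUSH -29 -> [-6, -6, 19, -24, -29]
5. PUSH -27 -> [-6, -6, 19, -24, -29, -27]
6. PUSH -96 -> [-6, -6, 19, -24, -29, -27, -96]
7. PUSH -80 -> [-6, -6, 19, -24, -29, -27, -96, -80]
8. PUSH 66 -> [-6, -6, 19, -24, -29, -27, -96, -80, 66]

[-6, -6, 19, -24, -29, -27, -96, -80, 66]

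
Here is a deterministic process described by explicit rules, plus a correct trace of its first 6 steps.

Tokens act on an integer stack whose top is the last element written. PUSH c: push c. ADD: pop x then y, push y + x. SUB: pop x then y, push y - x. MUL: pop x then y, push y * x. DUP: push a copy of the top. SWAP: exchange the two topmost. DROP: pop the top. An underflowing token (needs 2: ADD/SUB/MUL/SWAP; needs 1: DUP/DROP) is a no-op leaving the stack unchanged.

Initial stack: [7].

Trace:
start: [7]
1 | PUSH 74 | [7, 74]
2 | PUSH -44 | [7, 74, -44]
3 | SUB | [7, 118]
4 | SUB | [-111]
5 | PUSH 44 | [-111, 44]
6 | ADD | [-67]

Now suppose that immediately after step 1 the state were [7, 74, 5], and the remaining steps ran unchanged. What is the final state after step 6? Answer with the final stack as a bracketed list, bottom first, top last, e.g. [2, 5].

state after step 1 := [7, 74, 5]
2 | PUSH -44 | [7, 74, 5, -44]
3 | SUB | [7, 74, 49]
4 | SUB | [7, 25]
5 | PUSH 44 | [7, 25, 44]
6 | ADD | [7, 69]

[7, 69]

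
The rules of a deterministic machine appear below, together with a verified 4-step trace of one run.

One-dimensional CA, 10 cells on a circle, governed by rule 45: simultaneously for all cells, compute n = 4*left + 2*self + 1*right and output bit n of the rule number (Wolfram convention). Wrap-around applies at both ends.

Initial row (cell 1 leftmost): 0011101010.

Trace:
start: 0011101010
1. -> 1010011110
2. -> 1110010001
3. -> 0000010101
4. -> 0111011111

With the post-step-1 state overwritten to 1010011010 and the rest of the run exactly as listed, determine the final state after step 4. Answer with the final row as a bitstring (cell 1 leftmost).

state after step 1 := 1010011010
2. -> 1110010111
3. -> 0000011100
4. -> 1111010001

1111010001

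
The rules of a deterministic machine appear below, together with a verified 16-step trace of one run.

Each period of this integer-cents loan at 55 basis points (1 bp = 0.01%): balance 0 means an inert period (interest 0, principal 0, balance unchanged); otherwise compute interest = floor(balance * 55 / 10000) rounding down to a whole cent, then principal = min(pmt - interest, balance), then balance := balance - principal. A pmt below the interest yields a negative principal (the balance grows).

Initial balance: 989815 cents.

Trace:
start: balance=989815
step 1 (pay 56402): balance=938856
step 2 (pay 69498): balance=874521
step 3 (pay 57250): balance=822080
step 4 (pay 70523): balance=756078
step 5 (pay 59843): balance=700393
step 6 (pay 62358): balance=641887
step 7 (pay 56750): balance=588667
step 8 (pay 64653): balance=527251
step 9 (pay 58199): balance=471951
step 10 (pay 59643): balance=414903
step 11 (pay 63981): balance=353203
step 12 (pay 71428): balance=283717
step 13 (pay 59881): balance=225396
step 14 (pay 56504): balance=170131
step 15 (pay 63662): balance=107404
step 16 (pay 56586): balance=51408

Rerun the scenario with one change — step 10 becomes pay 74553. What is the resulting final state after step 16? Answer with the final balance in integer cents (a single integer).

36000

(re-executing from step 10 with the substitution; state before step 10: balance=471951)
step 10 (pay 74553): balance=399993
step 11 (pay 63981): balance=338211
step 12 (pay 71428): balance=268643
step 13 (pay 59881): balance=210239
step 14 (pay 56504): balance=154891
step 15 (pay 63662): balance=92080
step 16 (pay 56586): balance=36000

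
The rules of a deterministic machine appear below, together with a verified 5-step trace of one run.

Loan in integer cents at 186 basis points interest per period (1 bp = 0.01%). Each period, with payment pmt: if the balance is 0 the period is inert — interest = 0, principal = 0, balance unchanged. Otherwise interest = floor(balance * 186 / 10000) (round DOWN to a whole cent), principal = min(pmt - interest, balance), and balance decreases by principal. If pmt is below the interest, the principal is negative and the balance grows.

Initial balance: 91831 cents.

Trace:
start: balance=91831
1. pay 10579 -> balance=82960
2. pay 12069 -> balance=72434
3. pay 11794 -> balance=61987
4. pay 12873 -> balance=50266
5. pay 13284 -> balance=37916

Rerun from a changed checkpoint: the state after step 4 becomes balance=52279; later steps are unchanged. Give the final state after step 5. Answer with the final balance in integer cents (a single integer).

state after step 4 := balance=52279
5. pay 13284 -> balance=39967

39967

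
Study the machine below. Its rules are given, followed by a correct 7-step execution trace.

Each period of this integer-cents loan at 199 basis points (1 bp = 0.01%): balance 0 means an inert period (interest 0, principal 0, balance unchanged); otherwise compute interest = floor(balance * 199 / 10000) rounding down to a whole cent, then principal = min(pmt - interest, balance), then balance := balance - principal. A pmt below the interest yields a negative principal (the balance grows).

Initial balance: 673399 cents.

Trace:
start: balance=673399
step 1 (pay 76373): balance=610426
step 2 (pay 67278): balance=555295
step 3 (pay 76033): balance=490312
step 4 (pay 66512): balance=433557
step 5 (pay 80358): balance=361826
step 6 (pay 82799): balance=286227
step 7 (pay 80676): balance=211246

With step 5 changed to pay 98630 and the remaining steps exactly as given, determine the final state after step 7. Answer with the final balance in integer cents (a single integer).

(re-executing from step 5 with the substitution; state before step 5: balance=433557)
step 5 (pay 98630): balance=343554
step 6 (pay 82799): balance=267591
step 7 (pay 80676): balance=192240

192240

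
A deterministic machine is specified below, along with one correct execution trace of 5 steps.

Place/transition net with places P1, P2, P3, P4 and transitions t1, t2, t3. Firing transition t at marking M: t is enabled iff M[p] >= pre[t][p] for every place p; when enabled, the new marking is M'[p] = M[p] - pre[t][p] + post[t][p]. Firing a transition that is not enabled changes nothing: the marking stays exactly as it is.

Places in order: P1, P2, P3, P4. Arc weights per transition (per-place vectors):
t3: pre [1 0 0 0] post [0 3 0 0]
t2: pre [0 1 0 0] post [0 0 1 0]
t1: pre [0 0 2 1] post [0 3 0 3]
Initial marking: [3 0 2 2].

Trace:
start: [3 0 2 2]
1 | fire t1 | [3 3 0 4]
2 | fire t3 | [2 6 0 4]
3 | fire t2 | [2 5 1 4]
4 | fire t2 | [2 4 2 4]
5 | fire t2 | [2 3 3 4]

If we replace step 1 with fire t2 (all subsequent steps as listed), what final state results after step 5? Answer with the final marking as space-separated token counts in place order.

2 0 5 2

(re-executing from step 1 with the substitution; state before step 1: [3 0 2 2])
1 | fire t2 | [3 0 2 2]
2 | fire t3 | [2 3 2 2]
3 | fire t2 | [2 2 3 2]
4 | fire t2 | [2 1 4 2]
5 | fire t2 | [2 0 5 2]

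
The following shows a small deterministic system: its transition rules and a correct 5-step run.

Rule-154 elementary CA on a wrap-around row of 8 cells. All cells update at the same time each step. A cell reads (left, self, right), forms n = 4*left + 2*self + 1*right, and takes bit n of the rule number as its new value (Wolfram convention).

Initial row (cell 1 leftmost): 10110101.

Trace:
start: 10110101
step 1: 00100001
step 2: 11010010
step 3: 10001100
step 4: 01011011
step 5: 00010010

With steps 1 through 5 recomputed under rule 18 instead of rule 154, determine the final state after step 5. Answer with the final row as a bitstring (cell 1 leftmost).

(re-executing steps 1..5 under rule 18; state before step 1: 10110101)
step 1: 00000000
step 2: 00000000
step 3: 00000000
step 4: 00000000
step 5: 00000000

00000000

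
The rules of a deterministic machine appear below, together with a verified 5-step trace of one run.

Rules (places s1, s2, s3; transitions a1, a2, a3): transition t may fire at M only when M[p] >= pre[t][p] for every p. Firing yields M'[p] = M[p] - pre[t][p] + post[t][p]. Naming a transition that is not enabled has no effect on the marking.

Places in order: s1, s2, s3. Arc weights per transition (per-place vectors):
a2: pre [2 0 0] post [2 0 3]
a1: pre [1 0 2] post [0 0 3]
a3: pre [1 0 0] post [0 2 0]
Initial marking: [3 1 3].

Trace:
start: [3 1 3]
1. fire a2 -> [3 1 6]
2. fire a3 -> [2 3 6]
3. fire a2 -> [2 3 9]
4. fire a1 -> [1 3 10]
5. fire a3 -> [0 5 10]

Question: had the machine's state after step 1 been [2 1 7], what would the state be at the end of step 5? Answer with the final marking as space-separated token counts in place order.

state after step 1 := [2 1 7]
2. fire a3 -> [1 3 7]
3. fire a2 -> [1 3 7]
4. fire a1 -> [0 3 8]
5. fire a3 -> [0 3 8]

0 3 8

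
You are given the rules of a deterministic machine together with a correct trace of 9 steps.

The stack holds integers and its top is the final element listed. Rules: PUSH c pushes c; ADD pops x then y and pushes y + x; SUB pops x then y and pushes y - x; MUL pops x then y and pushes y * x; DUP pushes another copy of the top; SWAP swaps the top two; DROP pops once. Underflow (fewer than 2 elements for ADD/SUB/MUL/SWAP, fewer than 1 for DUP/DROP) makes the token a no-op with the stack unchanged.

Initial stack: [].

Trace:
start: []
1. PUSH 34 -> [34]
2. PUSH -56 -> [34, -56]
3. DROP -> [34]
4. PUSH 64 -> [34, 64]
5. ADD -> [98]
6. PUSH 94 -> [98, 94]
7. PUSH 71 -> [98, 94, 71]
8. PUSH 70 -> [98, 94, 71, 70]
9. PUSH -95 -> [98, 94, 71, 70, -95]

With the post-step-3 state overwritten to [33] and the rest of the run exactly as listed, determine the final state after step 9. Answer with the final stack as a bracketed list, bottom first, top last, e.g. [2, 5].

state after step 3 := [33]
4. PUSH 64 -> [33, 64]
5. ADD -> [97]
6. PUSH 94 -> [97, 94]
7. PUSH 71 -> [97, 94, 71]
8. PUSH 70 -> [97, 94, 71, 70]
9. PUSH -95 -> [97, 94, 71, 70, -95]

[97, 94, 71, 70, -95]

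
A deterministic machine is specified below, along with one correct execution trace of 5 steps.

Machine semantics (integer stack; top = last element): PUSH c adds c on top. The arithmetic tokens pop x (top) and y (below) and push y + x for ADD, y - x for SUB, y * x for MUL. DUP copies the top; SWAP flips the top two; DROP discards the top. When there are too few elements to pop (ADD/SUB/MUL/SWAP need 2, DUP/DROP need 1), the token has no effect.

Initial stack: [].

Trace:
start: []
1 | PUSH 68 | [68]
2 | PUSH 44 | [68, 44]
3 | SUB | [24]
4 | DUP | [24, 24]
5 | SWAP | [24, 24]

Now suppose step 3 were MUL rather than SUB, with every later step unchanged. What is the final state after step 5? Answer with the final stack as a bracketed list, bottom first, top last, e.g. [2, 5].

[2992, 2992]

(re-executing from step 3 with the substitution; state before step 3: [68, 44])
3 | MUL | [2992]
4 | DUP | [2992, 2992]
5 | SWAP | [2992, 2992]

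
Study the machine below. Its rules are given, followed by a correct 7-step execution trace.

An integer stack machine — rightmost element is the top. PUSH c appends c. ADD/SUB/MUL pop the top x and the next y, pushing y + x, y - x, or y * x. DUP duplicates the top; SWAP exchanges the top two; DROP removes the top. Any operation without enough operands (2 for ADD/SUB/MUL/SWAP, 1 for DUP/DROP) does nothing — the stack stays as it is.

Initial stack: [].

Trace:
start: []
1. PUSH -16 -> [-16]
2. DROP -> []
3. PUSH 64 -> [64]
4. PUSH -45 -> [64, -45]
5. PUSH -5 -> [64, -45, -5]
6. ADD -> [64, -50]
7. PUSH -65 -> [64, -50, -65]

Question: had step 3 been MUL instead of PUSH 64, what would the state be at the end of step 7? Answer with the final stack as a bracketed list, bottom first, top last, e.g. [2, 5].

(re-executing from step 3 with the substitution; state before step 3: [])
3. MUL -> []
4. PUSH -45 -> [-45]
5. PUSH -5 -> [-45, -5]
6. ADD -> [-50]
7. PUSH -65 -> [-50, -65]

[-50, -65]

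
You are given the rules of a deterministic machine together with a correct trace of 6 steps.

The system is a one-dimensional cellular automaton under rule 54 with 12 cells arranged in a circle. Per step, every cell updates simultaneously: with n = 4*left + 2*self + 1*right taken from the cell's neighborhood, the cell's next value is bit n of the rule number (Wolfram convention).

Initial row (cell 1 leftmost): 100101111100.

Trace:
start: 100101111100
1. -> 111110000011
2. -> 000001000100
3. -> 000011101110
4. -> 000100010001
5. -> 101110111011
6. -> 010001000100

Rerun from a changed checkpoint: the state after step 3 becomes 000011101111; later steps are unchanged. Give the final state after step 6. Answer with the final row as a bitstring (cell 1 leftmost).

000001000110

state after step 3 := 000011101111
4. -> 100100010000
5. -> 111110111001
6. -> 000001000110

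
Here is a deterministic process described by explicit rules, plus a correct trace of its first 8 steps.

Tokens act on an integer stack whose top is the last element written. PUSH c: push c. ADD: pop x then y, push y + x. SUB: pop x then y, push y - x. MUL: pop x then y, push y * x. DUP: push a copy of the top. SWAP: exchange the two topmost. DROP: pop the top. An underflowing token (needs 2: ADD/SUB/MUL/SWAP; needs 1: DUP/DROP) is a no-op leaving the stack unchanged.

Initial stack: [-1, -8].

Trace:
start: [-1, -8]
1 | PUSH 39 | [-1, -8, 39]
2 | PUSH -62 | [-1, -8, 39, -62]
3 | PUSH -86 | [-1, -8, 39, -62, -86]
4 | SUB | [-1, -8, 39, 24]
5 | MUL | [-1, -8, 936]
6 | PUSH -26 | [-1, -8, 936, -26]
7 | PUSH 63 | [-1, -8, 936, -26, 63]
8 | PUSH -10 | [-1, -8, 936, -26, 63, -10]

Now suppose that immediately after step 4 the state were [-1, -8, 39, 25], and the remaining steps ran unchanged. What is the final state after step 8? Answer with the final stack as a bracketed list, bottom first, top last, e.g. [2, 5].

state after step 4 := [-1, -8, 39, 25]
5 | MUL | [-1, -8, 975]
6 | PUSH -26 | [-1, -8, 975, -26]
7 | PUSH 63 | [-1, -8, 975, -26, 63]
8 | PUSH -10 | [-1, -8, 975, -26, 63, -10]

[-1, -8, 975, -26, 63, -10]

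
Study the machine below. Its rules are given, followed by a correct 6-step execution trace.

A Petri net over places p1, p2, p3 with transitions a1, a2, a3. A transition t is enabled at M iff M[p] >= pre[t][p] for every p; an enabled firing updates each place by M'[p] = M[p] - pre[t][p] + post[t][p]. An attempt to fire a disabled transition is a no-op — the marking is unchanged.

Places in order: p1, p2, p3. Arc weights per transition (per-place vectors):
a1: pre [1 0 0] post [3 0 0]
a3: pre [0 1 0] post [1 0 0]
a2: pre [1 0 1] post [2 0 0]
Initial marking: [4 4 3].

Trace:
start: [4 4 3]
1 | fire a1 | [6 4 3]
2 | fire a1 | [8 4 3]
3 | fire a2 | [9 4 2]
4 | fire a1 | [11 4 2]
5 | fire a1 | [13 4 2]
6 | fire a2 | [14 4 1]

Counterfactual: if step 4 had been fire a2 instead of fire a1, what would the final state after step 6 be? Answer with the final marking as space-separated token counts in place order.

13 4 0

(re-executing from step 4 with the substitution; state before step 4: [9 4 2])
4 | fire a2 | [10 4 1]
5 | fire a1 | [12 4 1]
6 | fire a2 | [13 4 0]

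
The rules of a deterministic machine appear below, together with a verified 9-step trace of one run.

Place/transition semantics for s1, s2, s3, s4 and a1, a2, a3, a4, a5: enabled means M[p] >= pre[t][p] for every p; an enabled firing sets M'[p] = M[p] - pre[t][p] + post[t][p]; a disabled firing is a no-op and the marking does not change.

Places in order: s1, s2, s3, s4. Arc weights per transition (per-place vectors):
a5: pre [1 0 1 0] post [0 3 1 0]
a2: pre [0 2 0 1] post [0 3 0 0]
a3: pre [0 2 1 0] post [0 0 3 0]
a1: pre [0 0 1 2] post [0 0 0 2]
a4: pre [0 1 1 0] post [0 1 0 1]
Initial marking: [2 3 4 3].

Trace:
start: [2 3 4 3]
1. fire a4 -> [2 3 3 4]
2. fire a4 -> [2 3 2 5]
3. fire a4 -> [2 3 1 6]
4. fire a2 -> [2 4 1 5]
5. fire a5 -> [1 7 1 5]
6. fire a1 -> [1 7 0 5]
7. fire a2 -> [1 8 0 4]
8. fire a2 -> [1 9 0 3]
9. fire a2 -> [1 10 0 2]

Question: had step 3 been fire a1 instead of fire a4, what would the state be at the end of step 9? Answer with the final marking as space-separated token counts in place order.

(re-executing from step 3 with the substitution; state before step 3: [2 3 2 5])
3. fire a1 -> [2 3 1 5]
4. fire a2 -> [2 4 1 4]
5. fire a5 -> [1 7 1 4]
6. fire a1 -> [1 7 0 4]
7. fire a2 -> [1 8 0 3]
8. fire a2 -> [1 9 0 2]
9. fire a2 -> [1 10 0 1]

1 10 0 1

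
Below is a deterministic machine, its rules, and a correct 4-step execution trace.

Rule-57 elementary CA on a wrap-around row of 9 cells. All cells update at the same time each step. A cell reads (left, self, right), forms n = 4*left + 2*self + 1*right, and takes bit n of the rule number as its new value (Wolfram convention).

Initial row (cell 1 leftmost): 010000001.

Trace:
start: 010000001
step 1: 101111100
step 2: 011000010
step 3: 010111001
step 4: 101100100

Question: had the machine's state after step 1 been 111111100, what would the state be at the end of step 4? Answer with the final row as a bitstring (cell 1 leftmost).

state after step 1 := 111111100
step 2: 100000010
step 3: 011111001
step 4: 110000100

110000100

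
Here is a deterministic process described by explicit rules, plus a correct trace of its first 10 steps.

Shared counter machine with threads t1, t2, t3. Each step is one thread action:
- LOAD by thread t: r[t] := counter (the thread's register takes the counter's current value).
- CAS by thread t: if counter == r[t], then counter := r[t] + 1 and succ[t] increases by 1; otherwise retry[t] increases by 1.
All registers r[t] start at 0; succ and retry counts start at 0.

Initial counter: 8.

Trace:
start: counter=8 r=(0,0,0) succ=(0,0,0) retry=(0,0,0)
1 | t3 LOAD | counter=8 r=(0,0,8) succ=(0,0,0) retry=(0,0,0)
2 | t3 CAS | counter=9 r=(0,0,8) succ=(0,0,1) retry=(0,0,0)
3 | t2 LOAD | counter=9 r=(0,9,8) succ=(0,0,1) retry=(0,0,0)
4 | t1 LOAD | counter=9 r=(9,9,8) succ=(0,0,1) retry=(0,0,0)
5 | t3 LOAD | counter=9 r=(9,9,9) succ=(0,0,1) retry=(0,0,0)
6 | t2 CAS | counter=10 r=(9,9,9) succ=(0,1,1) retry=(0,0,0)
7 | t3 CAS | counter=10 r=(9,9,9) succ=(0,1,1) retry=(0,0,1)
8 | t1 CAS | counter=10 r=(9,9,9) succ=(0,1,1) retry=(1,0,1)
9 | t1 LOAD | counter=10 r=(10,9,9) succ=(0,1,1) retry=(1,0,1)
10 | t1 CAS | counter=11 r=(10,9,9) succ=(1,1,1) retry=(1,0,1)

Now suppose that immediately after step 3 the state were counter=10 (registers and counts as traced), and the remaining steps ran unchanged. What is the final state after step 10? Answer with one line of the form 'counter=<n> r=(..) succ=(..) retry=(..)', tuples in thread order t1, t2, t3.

counter=12 r=(11,9,10) succ=(1,0,2) retry=(1,1,0)

state after step 3 := counter=10 r=(0,9,8) succ=(0,0,1) retry=(0,0,0)
4 | t1 LOAD | counter=10 r=(10,9,8) succ=(0,0,1) retry=(0,0,0)
5 | t3 LOAD | counter=10 r=(10,9,10) succ=(0,0,1) retry=(0,0,0)
6 | t2 CAS | counter=10 r=(10,9,10) succ=(0,0,1) retry=(0,1,0)
7 | t3 CAS | counter=11 r=(10,9,10) succ=(0,0,2) retry=(0,1,0)
8 | t1 CAS | counter=11 r=(10,9,10) succ=(0,0,2) retry=(1,1,0)
9 | t1 LOAD | counter=11 r=(11,9,10) succ=(0,0,2) retry=(1,1,0)
10 | t1 CAS | counter=12 r=(11,9,10) succ=(1,0,2) retry=(1,1,0)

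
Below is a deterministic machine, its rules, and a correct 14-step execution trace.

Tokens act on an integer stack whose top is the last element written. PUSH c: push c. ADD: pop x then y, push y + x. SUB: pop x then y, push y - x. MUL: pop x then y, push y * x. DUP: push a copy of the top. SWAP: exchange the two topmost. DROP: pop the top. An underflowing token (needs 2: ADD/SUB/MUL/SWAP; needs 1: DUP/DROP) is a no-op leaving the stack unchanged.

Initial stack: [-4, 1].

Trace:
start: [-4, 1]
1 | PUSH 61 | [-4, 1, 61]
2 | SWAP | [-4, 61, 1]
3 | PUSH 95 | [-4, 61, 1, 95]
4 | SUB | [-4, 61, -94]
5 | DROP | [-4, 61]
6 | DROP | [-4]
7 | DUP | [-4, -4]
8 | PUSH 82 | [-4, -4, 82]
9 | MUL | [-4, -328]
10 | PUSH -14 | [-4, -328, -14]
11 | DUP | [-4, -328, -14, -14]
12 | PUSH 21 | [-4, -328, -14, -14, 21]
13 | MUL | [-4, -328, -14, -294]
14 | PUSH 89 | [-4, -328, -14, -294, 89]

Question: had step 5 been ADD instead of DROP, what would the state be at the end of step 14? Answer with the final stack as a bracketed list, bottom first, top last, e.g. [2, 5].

(re-executing from step 5 with the substitution; state before step 5: [-4, 61, -94])
5 | ADD | [-4, -33]
6 | DROP | [-4]
7 | DUP | [-4, -4]
8 | PUSH 82 | [-4, -4, 82]
9 | MUL | [-4, -328]
10 | PUSH -14 | [-4, -328, -14]
11 | DUP | [-4, -328, -14, -14]
12 | PUSH 21 | [-4, -328, -14, -14, 21]
13 | MUL | [-4, -328, -14, -294]
14 | PUSH 89 | [-4, -328, -14, -294, 89]

[-4, -328, -14, -294, 89]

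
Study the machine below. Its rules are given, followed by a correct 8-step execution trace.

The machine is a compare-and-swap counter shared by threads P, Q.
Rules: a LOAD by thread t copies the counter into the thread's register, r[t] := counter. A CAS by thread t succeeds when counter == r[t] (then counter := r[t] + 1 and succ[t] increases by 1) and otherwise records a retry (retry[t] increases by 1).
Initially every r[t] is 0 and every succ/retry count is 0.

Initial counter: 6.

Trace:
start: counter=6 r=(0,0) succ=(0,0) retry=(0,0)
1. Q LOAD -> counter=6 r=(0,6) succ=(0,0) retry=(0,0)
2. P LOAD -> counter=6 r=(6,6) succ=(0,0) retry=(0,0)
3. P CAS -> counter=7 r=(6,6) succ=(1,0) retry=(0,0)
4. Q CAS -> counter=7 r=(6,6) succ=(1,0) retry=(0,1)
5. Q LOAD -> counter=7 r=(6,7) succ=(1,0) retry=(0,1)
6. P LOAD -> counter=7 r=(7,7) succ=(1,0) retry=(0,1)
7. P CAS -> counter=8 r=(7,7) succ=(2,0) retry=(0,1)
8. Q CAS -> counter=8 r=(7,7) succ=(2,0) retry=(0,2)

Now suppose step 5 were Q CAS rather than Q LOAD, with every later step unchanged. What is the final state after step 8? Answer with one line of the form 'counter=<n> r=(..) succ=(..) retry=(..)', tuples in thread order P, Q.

(re-executing from step 5 with the substitution; state before step 5: counter=7 r=(6,6) succ=(1,0) retry=(0,1))
5. Q CAS -> counter=7 r=(6,6) succ=(1,0) retry=(0,2)
6. P LOAD -> counter=7 r=(7,6) succ=(1,0) retry=(0,2)
7. P CAS -> counter=8 r=(7,6) succ=(2,0) retry=(0,2)
8. Q CAS -> counter=8 r=(7,6) succ=(2,0) retry=(0,3)

counter=8 r=(7,6) succ=(2,0) retry=(0,3)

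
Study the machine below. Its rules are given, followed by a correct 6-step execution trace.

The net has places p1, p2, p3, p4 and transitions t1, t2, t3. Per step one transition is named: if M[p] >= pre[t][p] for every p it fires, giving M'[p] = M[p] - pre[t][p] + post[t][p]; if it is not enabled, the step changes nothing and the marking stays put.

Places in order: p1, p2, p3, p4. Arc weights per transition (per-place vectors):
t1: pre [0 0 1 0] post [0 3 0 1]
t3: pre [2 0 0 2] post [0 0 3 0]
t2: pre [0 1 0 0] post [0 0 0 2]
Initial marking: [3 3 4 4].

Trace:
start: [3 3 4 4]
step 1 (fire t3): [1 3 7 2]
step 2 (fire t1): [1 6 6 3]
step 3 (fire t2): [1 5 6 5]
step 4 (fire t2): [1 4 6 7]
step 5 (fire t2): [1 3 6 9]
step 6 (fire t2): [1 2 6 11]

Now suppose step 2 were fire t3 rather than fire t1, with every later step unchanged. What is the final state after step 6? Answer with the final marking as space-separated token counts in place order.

(re-executing from step 2 with the substitution; state before step 2: [1 3 7 2])
step 2 (fire t3): [1 3 7 2]
step 3 (fire t2): [1 2 7 4]
step 4 (fire t2): [1 1 7 6]
step 5 (fire t2): [1 0 7 8]
step 6 (fire t2): [1 0 7 8]

1 0 7 8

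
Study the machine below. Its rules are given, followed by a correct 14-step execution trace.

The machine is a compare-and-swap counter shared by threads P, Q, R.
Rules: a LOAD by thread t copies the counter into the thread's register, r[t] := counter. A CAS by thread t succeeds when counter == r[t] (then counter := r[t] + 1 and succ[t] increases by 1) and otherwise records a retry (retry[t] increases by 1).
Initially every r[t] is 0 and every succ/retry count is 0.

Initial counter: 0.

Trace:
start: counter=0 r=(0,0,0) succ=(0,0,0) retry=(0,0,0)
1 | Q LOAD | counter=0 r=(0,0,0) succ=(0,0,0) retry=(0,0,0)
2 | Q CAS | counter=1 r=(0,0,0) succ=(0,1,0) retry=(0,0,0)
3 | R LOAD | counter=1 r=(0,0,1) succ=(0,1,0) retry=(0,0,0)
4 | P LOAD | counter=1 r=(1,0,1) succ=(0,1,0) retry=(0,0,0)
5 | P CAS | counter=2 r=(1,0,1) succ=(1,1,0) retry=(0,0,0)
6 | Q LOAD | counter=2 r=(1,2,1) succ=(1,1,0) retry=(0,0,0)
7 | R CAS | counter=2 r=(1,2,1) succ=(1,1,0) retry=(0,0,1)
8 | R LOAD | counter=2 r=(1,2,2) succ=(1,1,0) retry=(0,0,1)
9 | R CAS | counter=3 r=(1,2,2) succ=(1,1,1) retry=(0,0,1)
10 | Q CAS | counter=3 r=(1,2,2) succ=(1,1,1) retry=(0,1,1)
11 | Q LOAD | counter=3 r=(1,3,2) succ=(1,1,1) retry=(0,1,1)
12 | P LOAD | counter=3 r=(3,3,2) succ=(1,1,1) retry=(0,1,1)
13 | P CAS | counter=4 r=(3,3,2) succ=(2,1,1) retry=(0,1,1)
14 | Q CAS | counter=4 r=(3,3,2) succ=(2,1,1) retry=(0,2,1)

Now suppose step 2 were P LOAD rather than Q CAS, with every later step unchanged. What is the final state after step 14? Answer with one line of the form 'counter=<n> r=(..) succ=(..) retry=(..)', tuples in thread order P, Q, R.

counter=3 r=(2,2,1) succ=(2,0,1) retry=(0,2,1)

(re-executing from step 2 with the substitution; state before step 2: counter=0 r=(0,0,0) succ=(0,0,0) retry=(0,0,0))
2 | P LOAD | counter=0 r=(0,0,0) succ=(0,0,0) retry=(0,0,0)
3 | R LOAD | counter=0 r=(0,0,0) succ=(0,0,0) retry=(0,0,0)
4 | P LOAD | counter=0 r=(0,0,0) succ=(0,0,0) retry=(0,0,0)
5 | P CAS | counter=1 r=(0,0,0) succ=(1,0,0) retry=(0,0,0)
6 | Q LOAD | counter=1 r=(0,1,0) succ=(1,0,0) retry=(0,0,0)
7 | R CAS | counter=1 r=(0,1,0) succ=(1,0,0) retry=(0,0,1)
8 | R LOAD | counter=1 r=(0,1,1) succ=(1,0,0) retry=(0,0,1)
9 | R CAS | counter=2 r=(0,1,1) succ=(1,0,1) retry=(0,0,1)
10 | Q CAS | counter=2 r=(0,1,1) succ=(1,0,1) retry=(0,1,1)
11 | Q LOAD | counter=2 r=(0,2,1) succ=(1,0,1) retry=(0,1,1)
12 | P LOAD | counter=2 r=(2,2,1) succ=(1,0,1) retry=(0,1,1)
13 | P CAS | counter=3 r=(2,2,1) succ=(2,0,1) retry=(0,1,1)
14 | Q CAS | counter=3 r=(2,2,1) succ=(2,0,1) retry=(0,2,1)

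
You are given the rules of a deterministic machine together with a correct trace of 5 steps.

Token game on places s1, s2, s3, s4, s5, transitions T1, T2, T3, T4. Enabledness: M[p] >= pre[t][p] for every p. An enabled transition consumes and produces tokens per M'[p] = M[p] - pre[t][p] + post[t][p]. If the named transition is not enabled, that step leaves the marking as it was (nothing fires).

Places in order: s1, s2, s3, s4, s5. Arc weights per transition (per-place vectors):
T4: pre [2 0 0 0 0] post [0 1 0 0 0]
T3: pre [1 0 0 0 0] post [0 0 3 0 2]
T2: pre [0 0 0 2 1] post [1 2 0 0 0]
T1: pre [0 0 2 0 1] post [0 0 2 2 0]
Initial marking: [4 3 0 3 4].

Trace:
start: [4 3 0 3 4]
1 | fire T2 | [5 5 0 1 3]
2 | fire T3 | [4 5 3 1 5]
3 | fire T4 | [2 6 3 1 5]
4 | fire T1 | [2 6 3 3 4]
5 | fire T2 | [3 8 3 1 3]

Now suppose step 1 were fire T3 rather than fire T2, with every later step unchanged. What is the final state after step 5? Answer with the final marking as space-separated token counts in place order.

(re-executing from step 1 with the substitution; state before step 1: [4 3 0 3 4])
1 | fire T3 | [3 3 3 3 6]
2 | fire T3 | [2 3 6 3 8]
3 | fire T4 | [0 4 6 3 8]
4 | fire T1 | [0 4 6 5 7]
5 | fire T2 | [1 6 6 3 6]

1 6 6 3 6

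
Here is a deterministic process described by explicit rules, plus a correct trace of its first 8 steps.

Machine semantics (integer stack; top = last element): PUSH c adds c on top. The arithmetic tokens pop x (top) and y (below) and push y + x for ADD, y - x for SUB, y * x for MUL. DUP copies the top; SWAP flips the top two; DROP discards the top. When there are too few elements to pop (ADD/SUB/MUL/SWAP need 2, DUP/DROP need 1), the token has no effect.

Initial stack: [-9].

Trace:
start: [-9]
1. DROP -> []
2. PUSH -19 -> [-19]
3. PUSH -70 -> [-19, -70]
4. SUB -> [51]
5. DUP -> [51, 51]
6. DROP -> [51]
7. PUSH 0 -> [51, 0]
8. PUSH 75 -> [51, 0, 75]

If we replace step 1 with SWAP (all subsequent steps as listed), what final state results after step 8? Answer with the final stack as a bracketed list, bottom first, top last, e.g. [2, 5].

(re-executing from step 1 with the substitution; state before step 1: [-9])
1. SWAP -> [-9]
2. PUSH -19 -> [-9, -19]
3. PUSH -70 -> [-9, -19, -70]
4. SUB -> [-9, 51]
5. DUP -> [-9, 51, 51]
6. DROP -> [-9, 51]
7. PUSH 0 -> [-9, 51, 0]
8. PUSH 75 -> [-9, 51, 0, 75]

[-9, 51, 0, 75]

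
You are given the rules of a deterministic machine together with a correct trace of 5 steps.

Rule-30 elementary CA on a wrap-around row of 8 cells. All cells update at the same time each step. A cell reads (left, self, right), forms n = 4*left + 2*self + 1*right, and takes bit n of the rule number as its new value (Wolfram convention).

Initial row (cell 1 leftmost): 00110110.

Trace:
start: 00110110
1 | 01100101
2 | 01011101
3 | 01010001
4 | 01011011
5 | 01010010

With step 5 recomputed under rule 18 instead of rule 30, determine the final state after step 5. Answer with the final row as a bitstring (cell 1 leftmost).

(re-executing step 5 under rule 18; state before step 5: 01011011)
5 | 00000000

00000000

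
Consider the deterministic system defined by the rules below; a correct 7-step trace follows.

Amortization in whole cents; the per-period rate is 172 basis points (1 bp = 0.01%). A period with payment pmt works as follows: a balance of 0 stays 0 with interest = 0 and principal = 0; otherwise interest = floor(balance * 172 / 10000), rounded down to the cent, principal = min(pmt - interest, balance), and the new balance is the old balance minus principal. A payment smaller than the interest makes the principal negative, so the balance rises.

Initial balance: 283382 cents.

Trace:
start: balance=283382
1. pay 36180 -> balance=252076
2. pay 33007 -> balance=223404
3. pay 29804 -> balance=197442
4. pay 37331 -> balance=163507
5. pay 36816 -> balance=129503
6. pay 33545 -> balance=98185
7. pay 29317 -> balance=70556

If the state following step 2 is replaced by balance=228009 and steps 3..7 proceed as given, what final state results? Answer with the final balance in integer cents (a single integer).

state after step 2 := balance=228009
3. pay 29804 -> balance=202126
4. pay 37331 -> balance=168271
5. pay 36816 -> balance=134349
6. pay 33545 -> balance=103114
7. pay 29317 -> balance=75570

75570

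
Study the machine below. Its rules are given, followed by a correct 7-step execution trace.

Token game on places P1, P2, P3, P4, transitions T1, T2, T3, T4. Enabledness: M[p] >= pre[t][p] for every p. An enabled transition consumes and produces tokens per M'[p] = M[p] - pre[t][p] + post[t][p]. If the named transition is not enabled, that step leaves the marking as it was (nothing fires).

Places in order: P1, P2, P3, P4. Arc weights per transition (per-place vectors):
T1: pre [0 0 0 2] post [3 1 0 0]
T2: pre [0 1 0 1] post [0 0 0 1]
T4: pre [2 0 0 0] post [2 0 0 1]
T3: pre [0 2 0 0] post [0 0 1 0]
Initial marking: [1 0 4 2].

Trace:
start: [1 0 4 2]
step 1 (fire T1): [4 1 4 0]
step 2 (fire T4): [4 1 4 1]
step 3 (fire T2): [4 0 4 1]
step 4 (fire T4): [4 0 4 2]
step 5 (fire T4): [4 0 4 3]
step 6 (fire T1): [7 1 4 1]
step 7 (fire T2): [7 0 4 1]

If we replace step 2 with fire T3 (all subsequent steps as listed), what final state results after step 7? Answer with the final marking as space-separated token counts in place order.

7 2 4 0

(re-executing from step 2 with the substitution; state before step 2: [4 1 4 0])
step 2 (fire T3): [4 1 4 0]
step 3 (fire T2): [4 1 4 0]
step 4 (fire T4): [4 1 4 1]
step 5 (fire T4): [4 1 4 2]
step 6 (fire T1): [7 2 4 0]
step 7 (fire T2): [7 2 4 0]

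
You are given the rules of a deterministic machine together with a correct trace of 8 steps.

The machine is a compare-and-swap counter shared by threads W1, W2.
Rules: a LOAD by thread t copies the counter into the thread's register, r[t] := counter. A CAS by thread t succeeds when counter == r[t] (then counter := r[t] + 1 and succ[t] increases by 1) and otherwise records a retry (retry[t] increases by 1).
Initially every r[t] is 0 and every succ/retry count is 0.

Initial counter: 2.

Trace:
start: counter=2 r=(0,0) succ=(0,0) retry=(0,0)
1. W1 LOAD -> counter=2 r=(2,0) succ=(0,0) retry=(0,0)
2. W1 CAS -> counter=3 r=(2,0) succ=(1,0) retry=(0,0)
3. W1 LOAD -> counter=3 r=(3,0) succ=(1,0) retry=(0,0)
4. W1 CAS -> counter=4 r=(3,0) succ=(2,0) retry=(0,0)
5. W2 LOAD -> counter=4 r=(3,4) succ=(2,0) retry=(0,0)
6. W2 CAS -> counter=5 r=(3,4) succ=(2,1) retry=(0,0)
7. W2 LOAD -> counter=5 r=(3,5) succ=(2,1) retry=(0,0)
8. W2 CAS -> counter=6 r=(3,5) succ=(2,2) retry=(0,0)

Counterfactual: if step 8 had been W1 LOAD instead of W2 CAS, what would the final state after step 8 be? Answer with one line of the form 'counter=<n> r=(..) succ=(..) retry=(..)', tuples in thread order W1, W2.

(re-executing from step 8 with the substitution; state before step 8: counter=5 r=(3,5) succ=(2,1) retry=(0,0))
8. W1 LOAD -> counter=5 r=(5,5) succ=(2,1) retry=(0,0)

counter=5 r=(5,5) succ=(2,1) retry=(0,0)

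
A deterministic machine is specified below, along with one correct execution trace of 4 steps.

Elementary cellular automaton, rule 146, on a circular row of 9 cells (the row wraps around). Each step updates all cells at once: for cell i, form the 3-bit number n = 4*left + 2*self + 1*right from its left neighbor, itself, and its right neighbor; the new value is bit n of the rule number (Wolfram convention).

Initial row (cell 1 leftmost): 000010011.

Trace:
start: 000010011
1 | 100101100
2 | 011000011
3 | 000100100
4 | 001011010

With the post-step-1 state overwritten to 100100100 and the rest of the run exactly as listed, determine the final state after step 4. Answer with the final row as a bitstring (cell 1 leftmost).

state after step 1 := 100100100
2 | 011011011
3 | 000000000
4 | 000000000

000000000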